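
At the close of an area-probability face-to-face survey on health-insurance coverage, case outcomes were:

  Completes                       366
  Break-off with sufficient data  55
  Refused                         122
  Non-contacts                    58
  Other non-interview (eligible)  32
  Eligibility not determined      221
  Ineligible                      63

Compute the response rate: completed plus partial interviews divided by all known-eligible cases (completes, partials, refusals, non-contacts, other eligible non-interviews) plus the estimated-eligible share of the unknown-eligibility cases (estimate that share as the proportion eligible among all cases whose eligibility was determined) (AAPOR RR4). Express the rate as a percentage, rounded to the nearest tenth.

50.5%

Numerator → 366 + 55 = 421
Eligible (known) → 366 + 55 + 122 + 58 + 32 = 633
e = 633 / (633 + 63) = 633 / 696 = 0.9095
Eligible share of unknowns → 0.9095 × 221 = 201.00
Denominator → 633 + 201.00 = 834.00
RR4 = 421 / 834.00 = 0.5048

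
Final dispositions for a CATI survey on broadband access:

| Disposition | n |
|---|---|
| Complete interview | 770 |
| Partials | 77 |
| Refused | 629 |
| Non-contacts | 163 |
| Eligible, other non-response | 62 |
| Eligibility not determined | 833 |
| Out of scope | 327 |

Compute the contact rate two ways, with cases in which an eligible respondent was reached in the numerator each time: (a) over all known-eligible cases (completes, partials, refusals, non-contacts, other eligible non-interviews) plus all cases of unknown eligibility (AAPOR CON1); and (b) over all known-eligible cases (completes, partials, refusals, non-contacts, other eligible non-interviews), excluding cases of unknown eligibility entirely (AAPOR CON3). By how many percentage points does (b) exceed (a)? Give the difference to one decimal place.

29.7

Top → 770 + 77 + 629 + 62 = 1538
Denominator → 770 + 77 + 629 + 163 + 62 + 833 = 2534
CON1 = 1538 / 2534 = 0.6069
Denominator → 770 + 77 + 629 + 163 + 62 = 1701
CON3 = 1538 / 1701 = 0.9042
Difference = 90.42 − 60.69 = 29.73 percentage points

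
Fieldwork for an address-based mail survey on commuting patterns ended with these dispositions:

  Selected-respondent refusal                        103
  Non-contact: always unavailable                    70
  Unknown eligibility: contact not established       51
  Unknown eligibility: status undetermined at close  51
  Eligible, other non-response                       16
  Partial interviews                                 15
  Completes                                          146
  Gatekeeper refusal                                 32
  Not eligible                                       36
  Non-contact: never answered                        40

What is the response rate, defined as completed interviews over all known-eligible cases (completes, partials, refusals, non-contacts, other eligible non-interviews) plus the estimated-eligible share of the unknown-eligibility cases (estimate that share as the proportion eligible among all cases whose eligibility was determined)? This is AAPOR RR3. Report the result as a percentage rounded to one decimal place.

28.3%

Refusals = 32 + 103 = 135
Non-contacts = 40 + 70 = 110
Undetermined eligibility = 51 + 51 = 102
Top = 146
Eligible (known) = 146 + 15 + 135 + 110 + 16 = 422
e = 422 / (422 + 36) = 422 / 458 = 0.9214
Eligible share of unknowns = 0.9214 × 102 = 93.98
Denom = 422 + 93.98 = 515.98
RR3 = 146 / 515.98 = 0.2830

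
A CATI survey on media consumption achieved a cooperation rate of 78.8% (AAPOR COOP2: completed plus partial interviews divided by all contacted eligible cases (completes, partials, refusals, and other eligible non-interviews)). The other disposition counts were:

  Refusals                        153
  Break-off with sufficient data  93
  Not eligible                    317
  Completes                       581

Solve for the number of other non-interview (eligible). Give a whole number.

Top = 581 + 93 = 674
COOP2 = 674 / D = 0.788
D = 674 / 0.788 = 855.3
Other denominator terms total 827
other non-interview (eligible) = 855.3 − 827 ≈ 28

28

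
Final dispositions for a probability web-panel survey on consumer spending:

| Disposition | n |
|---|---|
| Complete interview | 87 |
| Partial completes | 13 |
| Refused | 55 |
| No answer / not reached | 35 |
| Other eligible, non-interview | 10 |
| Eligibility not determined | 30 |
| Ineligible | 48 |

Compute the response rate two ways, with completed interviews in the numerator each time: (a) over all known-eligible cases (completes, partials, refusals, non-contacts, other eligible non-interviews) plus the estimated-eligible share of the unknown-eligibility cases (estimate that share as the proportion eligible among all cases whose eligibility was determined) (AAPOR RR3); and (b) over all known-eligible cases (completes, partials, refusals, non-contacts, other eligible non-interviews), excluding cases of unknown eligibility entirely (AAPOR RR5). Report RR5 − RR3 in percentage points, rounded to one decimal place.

4.7

Top → 87
Known eligible → 87 + 13 + 55 + 35 + 10 = 200
e = 200 / (200 + 48) = 200 / 248 = 0.8065
e × U → 0.8065 × 30 = 24.20
Denom → 200 + 24.20 = 224.20
RR3 = 87 / 224.20 = 0.3880
Denom → 87 + 13 + 55 + 35 + 10 = 200
RR5 = 87 / 200 = 0.4350
Difference = 43.50 − 38.80 = 4.70 percentage points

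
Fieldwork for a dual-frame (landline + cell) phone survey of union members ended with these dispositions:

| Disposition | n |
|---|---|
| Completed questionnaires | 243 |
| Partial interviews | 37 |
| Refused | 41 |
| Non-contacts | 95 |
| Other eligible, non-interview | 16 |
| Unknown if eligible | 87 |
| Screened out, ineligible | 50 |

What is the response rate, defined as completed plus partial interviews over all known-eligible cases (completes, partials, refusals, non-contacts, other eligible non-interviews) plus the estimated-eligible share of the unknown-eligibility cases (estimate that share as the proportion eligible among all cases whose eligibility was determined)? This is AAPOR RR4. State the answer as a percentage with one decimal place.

Numerator → 243 + 37 = 280
Known eligible → 243 + 37 + 41 + 95 + 16 = 432
e = 432 / (432 + 50) = 432 / 482 = 0.8963
Eligible share of unknowns → 0.8963 × 87 = 77.98
Denom → 432 + 77.98 = 509.98
RR4 = 280 / 509.98 = 0.5490

54.9%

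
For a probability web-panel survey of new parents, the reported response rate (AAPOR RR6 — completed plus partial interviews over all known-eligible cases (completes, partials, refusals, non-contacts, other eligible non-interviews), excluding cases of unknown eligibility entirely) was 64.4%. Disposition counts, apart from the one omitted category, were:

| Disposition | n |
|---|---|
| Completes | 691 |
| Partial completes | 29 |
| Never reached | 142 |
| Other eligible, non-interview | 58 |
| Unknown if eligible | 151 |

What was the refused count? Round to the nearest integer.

Numerator → 691 + 29 = 720
RR6 = 720 / D = 0.644
D = 720 / 0.644 = 1118.0
Remaining denominator categories sum to 920
refused = 1118.0 − 920 ≈ 198

198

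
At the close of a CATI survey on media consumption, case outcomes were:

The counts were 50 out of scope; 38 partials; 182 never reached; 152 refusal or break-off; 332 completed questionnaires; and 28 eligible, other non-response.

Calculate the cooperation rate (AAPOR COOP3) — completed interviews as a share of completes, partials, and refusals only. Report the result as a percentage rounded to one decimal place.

Num: 332
Denominator: 332 + 38 + 152 = 522
COOP3 = 332 / 522 = 0.6360

63.6%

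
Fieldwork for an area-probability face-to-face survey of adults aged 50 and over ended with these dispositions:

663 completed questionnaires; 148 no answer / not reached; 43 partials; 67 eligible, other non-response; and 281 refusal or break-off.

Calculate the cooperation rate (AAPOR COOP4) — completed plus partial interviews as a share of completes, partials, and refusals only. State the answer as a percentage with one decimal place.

71.5%

Num → 663 + 43 = 706
Denom → 663 + 43 + 281 = 987
COOP4 = 706 / 987 = 0.7153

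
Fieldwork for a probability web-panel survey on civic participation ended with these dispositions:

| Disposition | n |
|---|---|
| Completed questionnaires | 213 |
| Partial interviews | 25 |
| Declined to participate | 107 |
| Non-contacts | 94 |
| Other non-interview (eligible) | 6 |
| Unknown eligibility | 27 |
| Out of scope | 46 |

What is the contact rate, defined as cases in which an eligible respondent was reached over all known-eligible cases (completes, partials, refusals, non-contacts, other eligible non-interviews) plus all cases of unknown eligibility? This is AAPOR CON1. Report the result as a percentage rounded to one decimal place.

74.4%

Num = 213 + 25 + 107 + 6 = 351
Denom = 213 + 25 + 107 + 94 + 6 + 27 = 472
CON1 = 351 / 472 = 0.7436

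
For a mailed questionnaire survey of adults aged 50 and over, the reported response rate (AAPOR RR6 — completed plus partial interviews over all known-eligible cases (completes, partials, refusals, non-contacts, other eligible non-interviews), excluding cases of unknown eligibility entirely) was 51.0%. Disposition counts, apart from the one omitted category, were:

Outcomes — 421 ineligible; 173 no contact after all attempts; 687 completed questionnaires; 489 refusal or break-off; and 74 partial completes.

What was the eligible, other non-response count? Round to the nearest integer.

69

Numerator = 687 + 74 = 761
RR6 = 761 / D = 0.510
D = 761 / 0.510 = 1492.2
Rest of base = 1423
eligible, other non-response = 1492.2 − 1423 ≈ 69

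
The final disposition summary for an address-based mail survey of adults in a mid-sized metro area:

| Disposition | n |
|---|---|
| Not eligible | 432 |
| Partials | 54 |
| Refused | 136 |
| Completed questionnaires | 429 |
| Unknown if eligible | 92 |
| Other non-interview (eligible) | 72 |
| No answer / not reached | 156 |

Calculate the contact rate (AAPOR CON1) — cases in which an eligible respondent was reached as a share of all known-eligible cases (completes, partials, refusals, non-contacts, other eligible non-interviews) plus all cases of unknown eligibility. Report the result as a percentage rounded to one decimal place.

Num → 429 + 54 + 136 + 72 = 691
Denom → 429 + 54 + 136 + 156 + 72 + 92 = 939
CON1 = 691 / 939 = 0.7359

73.6%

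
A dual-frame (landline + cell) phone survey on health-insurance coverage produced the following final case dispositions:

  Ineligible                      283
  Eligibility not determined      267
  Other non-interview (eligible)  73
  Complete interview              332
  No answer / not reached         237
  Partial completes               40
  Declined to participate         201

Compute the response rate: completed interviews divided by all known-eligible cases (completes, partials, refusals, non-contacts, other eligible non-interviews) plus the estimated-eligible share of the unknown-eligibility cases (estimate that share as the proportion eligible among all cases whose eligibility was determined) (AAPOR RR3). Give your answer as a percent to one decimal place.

30.6%

Num → 332
Eligible (known) → 332 + 40 + 201 + 237 + 73 = 883
e = 883 / (883 + 283) = 883 / 1166 = 0.7573
Eligible share of unknowns → 0.7573 × 267 = 202.20
Base → 883 + 202.20 = 1085.20
RR3 = 332 / 1085.20 = 0.3059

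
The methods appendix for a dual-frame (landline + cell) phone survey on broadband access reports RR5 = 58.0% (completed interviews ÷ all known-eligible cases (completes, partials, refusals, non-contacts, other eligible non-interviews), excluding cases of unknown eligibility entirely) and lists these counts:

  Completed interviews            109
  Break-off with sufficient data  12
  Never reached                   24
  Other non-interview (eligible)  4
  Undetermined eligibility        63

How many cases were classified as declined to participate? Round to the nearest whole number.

RR5 = 109 / D = 0.580
D = 109 / 0.580 = 187.9
Remaining denominator categories sum to 149
declined to participate = 187.9 − 149 ≈ 39

39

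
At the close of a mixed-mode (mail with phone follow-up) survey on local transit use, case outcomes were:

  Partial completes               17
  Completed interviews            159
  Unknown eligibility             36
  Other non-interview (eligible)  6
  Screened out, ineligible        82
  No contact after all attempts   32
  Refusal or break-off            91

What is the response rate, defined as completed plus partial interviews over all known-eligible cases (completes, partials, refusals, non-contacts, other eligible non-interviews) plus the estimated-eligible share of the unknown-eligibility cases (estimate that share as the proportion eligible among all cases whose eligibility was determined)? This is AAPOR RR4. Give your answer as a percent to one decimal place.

52.8%

Numerator → 159 + 17 = 176
Determined eligible → 159 + 17 + 91 + 32 + 6 = 305
e = 305 / (305 + 82) = 305 / 387 = 0.7881
Estimated eligible among unknowns → 0.7881 × 36 = 28.37
Denom → 305 + 28.37 = 333.37
RR4 = 176 / 333.37 = 0.5279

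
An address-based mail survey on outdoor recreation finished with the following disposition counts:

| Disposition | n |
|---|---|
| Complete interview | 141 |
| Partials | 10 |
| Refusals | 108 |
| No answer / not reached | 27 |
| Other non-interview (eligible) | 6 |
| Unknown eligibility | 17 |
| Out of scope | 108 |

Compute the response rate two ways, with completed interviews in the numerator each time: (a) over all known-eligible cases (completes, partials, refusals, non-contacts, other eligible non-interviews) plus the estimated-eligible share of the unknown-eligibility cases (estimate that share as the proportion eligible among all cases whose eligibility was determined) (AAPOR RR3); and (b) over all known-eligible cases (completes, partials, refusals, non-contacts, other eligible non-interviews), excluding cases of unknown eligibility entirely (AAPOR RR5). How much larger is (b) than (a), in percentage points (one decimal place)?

2.0

Top = 141
Determined eligible = 141 + 10 + 108 + 27 + 6 = 292
e = 292 / (292 + 108) = 292 / 400 = 0.7300
e × U = 0.7300 × 17 = 12.41
Denominator = 292 + 12.41 = 304.41
RR3 = 141 / 304.41 = 0.4632
Denominator = 141 + 10 + 108 + 27 + 6 = 292
RR5 = 141 / 292 = 0.4829
Difference = 48.29 − 46.32 = 1.97 percentage points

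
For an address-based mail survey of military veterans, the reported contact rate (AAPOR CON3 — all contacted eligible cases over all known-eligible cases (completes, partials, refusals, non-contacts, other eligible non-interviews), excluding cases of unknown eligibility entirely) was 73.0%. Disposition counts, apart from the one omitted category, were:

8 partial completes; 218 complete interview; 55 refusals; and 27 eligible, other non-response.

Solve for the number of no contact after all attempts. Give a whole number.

Top: 218 + 8 + 55 + 27 = 308
CON3 = 308 / D = 0.730
D = 308 / 0.730 = 421.9
Rest of base = 308
no contact after all attempts = 421.9 − 308 ≈ 114

114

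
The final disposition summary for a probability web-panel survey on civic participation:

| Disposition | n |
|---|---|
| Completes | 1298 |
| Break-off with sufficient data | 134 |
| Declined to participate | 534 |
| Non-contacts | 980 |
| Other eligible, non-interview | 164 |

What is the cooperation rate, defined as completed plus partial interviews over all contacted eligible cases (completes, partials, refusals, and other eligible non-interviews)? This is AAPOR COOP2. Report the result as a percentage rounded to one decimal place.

Num = 1298 + 134 = 1432
Base = 1298 + 134 + 534 + 164 = 2130
COOP2 = 1432 / 2130 = 0.6723

67.2%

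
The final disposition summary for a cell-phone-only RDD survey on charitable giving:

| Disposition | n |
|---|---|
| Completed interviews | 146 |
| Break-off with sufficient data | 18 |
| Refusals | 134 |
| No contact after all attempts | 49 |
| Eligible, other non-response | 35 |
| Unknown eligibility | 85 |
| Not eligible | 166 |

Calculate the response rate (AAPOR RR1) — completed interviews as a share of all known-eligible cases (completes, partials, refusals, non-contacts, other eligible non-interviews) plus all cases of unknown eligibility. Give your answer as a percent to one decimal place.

31.3%

Numerator = 146
Denominator = 146 + 18 + 134 + 49 + 35 + 85 = 467
RR1 = 146 / 467 = 0.3126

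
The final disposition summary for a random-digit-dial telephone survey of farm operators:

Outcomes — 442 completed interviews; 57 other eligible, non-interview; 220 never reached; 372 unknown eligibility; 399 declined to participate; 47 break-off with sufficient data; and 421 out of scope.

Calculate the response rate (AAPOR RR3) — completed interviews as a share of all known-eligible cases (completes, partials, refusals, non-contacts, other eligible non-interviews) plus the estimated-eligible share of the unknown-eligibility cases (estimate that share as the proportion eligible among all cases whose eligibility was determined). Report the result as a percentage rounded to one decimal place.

Num = 442
Eligible (known) = 442 + 47 + 399 + 220 + 57 = 1165
e = 1165 / (1165 + 421) = 1165 / 1586 = 0.7346
Eligible share of unknowns = 0.7346 × 372 = 273.27
Denominator = 1165 + 273.27 = 1438.27
RR3 = 442 / 1438.27 = 0.3073

30.7%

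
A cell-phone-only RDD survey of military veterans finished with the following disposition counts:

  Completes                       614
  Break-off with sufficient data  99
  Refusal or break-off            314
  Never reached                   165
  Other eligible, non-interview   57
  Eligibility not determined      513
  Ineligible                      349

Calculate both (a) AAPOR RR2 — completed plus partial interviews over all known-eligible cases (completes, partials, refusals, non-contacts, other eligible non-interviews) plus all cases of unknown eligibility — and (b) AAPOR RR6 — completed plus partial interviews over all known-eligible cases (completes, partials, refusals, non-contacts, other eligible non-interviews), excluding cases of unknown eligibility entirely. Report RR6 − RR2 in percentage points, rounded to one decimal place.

16.6

Numerator → 614 + 99 = 713
Denom → 614 + 99 + 314 + 165 + 57 + 513 = 1762
RR2 = 713 / 1762 = 0.4047
Denom → 614 + 99 + 314 + 165 + 57 = 1249
RR6 = 713 / 1249 = 0.5709
Difference = 57.09 − 40.47 = 16.62 percentage points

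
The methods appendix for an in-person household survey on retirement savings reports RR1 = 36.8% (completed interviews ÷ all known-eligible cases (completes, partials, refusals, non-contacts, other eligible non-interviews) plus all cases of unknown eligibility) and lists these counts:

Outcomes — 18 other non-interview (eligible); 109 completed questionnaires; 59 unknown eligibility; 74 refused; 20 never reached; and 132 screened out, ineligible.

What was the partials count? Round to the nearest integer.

16

RR1 = 109 / D = 0.368
D = 109 / 0.368 = 296.2
Other denominator terms total 280
partials = 296.2 − 280 ≈ 16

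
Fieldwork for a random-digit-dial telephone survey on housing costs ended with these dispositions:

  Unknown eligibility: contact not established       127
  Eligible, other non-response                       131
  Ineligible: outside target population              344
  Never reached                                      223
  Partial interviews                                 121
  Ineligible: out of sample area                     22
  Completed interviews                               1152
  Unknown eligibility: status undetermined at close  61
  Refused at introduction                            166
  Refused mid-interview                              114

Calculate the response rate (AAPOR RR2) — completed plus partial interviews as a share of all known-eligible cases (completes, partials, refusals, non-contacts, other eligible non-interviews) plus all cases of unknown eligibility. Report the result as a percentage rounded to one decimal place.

60.8%

Refusal or break-off = 166 + 114 = 280
Unknown if eligible = 127 + 61 = 188
Out of scope = 344 + 22 = 366
Top → 1152 + 121 = 1273
Denom → 1152 + 121 + 280 + 223 + 131 + 188 = 2095
RR2 = 1273 / 2095 = 0.6076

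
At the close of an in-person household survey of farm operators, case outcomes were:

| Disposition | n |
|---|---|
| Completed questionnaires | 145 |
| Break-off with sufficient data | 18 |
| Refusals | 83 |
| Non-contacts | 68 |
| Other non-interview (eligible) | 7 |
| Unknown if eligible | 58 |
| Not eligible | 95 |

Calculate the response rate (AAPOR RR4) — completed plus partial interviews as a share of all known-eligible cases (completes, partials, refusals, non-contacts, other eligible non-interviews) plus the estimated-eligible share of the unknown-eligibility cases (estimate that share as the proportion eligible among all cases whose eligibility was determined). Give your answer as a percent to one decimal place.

44.6%

Num → 145 + 18 = 163
Eligible (known) → 145 + 18 + 83 + 68 + 7 = 321
e = 321 / (321 + 95) = 321 / 416 = 0.7716
Eligible share of unknowns → 0.7716 × 58 = 44.75
Denominator → 321 + 44.75 = 365.75
RR4 = 163 / 365.75 = 0.4457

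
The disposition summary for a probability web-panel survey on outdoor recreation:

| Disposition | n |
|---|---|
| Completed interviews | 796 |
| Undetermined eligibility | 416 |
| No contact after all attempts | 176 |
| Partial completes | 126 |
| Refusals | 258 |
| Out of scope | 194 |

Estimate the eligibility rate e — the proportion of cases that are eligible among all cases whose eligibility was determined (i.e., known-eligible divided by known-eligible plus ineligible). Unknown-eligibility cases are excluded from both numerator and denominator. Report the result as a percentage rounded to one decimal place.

Determined eligible → 796 + 126 + 258 + 176 = 1356
e = 1356 / (1356 + 194) = 1356 / 1550 = 0.8748

87.5%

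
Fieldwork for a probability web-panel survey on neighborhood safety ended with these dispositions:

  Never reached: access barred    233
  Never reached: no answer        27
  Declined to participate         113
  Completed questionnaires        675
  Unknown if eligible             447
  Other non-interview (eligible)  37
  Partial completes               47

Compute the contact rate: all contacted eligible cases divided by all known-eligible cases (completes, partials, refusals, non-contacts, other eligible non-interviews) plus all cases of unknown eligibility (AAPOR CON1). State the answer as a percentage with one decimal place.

Never reached = 27 + 233 = 260
Num → 675 + 47 + 113 + 37 = 872
Denominator → 675 + 47 + 113 + 260 + 37 + 447 = 1579
CON1 = 872 / 1579 = 0.5522

55.2%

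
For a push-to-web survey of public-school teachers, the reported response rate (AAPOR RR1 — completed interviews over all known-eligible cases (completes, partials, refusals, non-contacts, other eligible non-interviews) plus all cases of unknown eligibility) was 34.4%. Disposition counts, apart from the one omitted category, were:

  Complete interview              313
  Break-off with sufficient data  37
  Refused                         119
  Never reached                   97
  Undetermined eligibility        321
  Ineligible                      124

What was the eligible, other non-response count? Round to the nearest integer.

23

RR1 = 313 / D = 0.344
D = 313 / 0.344 = 909.9
Rest of base = 887
eligible, other non-response = 909.9 − 887 ≈ 23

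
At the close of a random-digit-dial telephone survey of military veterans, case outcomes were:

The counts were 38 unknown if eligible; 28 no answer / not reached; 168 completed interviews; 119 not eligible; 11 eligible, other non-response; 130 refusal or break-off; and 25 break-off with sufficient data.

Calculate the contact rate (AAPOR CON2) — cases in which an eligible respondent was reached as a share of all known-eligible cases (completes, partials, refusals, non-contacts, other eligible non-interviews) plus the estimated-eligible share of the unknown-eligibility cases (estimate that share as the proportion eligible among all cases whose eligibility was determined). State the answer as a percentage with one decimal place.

Top = 168 + 25 + 130 + 11 = 334
Known eligible = 168 + 25 + 130 + 28 + 11 = 362
e = 362 / (362 + 119) = 362 / 481 = 0.7526
Estimated eligible among unknowns = 0.7526 × 38 = 28.60
Denom = 362 + 28.60 = 390.60
CON2 = 334 / 390.60 = 0.8551

85.5%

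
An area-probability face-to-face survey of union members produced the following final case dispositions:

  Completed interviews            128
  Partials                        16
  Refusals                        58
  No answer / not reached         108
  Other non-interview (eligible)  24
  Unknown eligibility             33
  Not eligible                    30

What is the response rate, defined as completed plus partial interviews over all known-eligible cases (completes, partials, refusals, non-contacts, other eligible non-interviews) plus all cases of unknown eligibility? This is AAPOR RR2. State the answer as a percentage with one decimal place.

39.2%

Top = 128 + 16 = 144
Denominator = 128 + 16 + 58 + 108 + 24 + 33 = 367
RR2 = 144 / 367 = 0.3924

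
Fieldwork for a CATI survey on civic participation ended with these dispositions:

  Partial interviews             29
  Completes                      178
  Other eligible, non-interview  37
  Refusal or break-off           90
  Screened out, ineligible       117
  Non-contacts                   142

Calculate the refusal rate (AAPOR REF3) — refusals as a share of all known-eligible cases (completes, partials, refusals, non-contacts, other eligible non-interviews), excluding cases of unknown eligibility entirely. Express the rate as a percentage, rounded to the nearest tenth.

18.9%

Top → 90
Denominator → 178 + 29 + 90 + 142 + 37 = 476
REF3 = 90 / 476 = 0.1891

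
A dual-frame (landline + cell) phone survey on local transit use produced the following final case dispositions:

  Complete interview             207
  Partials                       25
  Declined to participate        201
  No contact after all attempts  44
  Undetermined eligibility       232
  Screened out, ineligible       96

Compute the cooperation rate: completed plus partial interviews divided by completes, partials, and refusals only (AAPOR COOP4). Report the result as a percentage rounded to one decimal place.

Num: 207 + 25 = 232
Denom: 207 + 25 + 201 = 433
COOP4 = 232 / 433 = 0.5358

53.6%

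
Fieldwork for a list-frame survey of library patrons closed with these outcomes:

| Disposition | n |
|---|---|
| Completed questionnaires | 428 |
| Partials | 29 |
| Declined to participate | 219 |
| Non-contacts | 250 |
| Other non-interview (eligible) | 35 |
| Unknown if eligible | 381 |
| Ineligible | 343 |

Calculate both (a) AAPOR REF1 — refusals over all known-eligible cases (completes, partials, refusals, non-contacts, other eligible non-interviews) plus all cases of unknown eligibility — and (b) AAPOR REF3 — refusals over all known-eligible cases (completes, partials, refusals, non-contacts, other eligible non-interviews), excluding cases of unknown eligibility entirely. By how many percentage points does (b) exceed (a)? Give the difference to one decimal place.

6.5

Numerator = 219
Base = 428 + 29 + 219 + 250 + 35 + 381 = 1342
REF1 = 219 / 1342 = 0.1632
Base = 428 + 29 + 219 + 250 + 35 = 961
REF3 = 219 / 961 = 0.2279
Difference = 22.79 − 16.32 = 6.47 percentage points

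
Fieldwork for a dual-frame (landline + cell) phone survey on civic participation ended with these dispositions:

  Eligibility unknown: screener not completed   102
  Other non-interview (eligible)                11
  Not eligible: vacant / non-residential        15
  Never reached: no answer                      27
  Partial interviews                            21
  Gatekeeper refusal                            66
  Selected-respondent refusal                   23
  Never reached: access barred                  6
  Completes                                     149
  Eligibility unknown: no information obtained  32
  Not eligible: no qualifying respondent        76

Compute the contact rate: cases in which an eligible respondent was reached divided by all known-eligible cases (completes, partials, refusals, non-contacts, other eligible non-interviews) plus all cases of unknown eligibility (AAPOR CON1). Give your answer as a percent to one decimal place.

61.8%

Refusals = 66 + 23 = 89
Non-contacts = 27 + 6 = 33
Unknown if eligible = 102 + 32 = 134
Screened out, ineligible = 76 + 15 = 91
Numerator = 149 + 21 + 89 + 11 = 270
Denom = 149 + 21 + 89 + 33 + 11 + 134 = 437
CON1 = 270 / 437 = 0.6178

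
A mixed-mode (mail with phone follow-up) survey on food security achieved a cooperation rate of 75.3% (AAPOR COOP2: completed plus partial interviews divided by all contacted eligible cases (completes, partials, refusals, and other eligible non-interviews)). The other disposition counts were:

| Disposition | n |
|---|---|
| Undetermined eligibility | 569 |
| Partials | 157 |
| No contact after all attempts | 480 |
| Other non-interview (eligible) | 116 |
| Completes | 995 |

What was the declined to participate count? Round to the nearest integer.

262

Num → 995 + 157 = 1152
COOP2 = 1152 / D = 0.753
D = 1152 / 0.753 = 1529.9
Remaining denominator categories sum to 1268
declined to participate = 1529.9 − 1268 ≈ 262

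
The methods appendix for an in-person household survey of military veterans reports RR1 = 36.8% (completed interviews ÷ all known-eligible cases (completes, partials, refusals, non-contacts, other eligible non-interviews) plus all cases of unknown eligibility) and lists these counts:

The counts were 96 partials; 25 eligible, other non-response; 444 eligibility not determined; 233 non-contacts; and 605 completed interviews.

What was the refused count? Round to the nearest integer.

241

RR1 = 605 / D = 0.368
D = 605 / 0.368 = 1644.0
Remaining denominator categories sum to 1403
refused = 1644.0 − 1403 ≈ 241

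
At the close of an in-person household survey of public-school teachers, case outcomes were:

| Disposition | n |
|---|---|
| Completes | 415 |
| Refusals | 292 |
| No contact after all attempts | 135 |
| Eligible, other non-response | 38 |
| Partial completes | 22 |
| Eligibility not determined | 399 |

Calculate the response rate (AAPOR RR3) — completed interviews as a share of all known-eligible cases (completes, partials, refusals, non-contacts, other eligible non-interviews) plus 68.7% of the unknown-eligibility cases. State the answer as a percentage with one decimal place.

Numerator = 415
Eligible (known) = 415 + 22 + 292 + 135 + 38 = 902
Estimated eligible among unknowns = 0.6870 × 399 = 274.11
Base = 902 + 274.11 = 1176.11
RR3 = 415 / 1176.11 = 0.3529

35.3%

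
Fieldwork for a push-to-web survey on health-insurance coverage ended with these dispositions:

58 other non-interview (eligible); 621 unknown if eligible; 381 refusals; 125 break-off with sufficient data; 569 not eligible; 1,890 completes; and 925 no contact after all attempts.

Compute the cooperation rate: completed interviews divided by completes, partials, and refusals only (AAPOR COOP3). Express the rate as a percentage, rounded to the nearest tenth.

78.9%

Numerator = 1890
Denominator = 1890 + 125 + 381 = 2396
COOP3 = 1890 / 2396 = 0.7888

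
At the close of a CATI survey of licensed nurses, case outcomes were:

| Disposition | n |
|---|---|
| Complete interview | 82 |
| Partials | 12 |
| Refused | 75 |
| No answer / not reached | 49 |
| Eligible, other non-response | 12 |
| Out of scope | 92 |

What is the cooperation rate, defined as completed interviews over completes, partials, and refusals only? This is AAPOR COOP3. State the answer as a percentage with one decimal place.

Num = 82
Base = 82 + 12 + 75 = 169
COOP3 = 82 / 169 = 0.4852

48.5%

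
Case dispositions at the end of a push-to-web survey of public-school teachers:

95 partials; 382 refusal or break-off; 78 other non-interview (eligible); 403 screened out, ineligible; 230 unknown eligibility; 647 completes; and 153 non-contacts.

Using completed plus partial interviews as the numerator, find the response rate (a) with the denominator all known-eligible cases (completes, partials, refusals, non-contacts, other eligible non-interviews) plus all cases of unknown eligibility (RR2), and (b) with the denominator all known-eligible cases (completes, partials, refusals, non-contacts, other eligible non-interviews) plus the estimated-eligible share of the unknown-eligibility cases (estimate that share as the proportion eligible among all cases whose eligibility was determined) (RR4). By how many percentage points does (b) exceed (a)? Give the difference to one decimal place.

Numerator: 647 + 95 = 742
Base: 647 + 95 + 382 + 153 + 78 + 230 = 1585
RR2 = 742 / 1585 = 0.4681
Known eligible: 647 + 95 + 382 + 153 + 78 = 1355
e = 1355 / (1355 + 403) = 1355 / 1758 = 0.7708
e × U: 0.7708 × 230 = 177.28
Base: 1355 + 177.28 = 1532.28
RR4 = 742 / 1532.28 = 0.4842
Difference = 48.42 − 46.81 = 1.61 percentage points

1.6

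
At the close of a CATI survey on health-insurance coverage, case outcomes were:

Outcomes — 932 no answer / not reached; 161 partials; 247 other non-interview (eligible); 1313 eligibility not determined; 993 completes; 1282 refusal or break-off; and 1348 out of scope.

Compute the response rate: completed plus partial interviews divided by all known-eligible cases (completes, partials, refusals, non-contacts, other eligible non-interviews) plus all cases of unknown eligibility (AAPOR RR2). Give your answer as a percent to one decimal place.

Num: 993 + 161 = 1154
Denominator: 993 + 161 + 1282 + 932 + 247 + 1313 = 4928
RR2 = 1154 / 4928 = 0.2342

23.4%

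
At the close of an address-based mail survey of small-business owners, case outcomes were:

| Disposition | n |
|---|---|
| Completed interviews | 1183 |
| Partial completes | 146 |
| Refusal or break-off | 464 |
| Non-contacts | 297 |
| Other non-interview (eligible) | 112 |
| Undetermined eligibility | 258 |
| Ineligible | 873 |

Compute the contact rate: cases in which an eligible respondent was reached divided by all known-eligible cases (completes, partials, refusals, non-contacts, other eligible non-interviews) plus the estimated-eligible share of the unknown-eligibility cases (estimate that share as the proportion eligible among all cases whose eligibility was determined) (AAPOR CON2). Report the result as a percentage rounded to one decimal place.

79.8%

Num → 1183 + 146 + 464 + 112 = 1905
Determined eligible → 1183 + 146 + 464 + 297 + 112 = 2202
e = 2202 / (2202 + 873) = 2202 / 3075 = 0.7161
e × U → 0.7161 × 258 = 184.75
Denominator → 2202 + 184.75 = 2386.75
CON2 = 1905 / 2386.75 = 0.7982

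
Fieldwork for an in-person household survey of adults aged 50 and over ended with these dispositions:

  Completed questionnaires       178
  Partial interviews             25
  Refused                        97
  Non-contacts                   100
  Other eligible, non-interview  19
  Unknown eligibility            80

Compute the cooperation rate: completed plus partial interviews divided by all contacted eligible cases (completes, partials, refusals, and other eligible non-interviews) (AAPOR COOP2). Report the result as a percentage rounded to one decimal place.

63.6%

Num: 178 + 25 = 203
Denom: 178 + 25 + 97 + 19 = 319
COOP2 = 203 / 319 = 0.6364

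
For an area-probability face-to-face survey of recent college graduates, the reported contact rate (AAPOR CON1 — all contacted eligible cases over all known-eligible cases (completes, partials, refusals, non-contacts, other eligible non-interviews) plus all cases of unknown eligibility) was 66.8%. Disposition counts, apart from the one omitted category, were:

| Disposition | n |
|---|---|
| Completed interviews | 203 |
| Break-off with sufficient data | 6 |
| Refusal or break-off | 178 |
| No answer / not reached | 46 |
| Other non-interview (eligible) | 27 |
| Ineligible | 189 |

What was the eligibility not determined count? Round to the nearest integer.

Num → 203 + 6 + 178 + 27 = 414
CON1 = 414 / D = 0.668
D = 414 / 0.668 = 619.8
Remaining denominator categories sum to 460
eligibility not determined = 619.8 − 460 ≈ 160

160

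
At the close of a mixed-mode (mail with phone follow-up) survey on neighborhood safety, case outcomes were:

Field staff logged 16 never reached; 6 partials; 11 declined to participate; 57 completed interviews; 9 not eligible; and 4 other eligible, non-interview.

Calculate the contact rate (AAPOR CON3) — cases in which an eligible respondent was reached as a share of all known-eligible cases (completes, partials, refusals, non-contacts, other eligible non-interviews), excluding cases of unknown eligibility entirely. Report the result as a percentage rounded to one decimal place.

83.0%

Top: 57 + 6 + 11 + 4 = 78
Denominator: 57 + 6 + 11 + 16 + 4 = 94
CON3 = 78 / 94 = 0.8298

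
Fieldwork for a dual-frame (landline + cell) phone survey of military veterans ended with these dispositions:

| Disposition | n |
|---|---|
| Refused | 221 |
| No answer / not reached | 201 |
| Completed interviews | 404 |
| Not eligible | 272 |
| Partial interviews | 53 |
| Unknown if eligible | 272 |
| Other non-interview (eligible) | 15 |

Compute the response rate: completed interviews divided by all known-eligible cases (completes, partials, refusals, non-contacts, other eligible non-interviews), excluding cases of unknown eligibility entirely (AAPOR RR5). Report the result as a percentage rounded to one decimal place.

Top → 404
Denominator → 404 + 53 + 221 + 201 + 15 = 894
RR5 = 404 / 894 = 0.4519

45.2%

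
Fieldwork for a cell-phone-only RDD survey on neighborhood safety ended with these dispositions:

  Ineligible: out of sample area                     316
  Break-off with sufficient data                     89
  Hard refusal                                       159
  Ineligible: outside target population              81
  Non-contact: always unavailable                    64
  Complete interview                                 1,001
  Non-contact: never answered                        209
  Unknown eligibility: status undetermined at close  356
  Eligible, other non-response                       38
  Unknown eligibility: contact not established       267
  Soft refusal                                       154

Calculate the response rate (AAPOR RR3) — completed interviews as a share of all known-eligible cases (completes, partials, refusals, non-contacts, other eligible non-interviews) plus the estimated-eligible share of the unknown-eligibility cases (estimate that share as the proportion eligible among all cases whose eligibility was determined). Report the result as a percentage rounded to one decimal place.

Refusal or break-off = 159 + 154 = 313
Never reached = 209 + 64 = 273
Eligibility not determined = 267 + 356 = 623
Out of scope = 81 + 316 = 397
Top → 1001
Known eligible → 1001 + 89 + 313 + 273 + 38 = 1714
e = 1714 / (1714 + 397) = 1714 / 2111 = 0.8119
Eligible share of unknowns → 0.8119 × 623 = 505.81
Base → 1714 + 505.81 = 2219.81
RR3 = 1001 / 2219.81 = 0.4509

45.1%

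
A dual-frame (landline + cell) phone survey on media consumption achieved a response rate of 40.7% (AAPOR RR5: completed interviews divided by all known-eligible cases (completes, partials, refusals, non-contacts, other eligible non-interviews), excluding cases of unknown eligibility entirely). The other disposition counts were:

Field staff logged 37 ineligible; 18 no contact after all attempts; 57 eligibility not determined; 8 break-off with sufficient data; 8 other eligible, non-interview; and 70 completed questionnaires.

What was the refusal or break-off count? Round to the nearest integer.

68

RR5 = 70 / D = 0.407
D = 70 / 0.407 = 172.0
Other denominator terms total 104
refusal or break-off = 172.0 − 104 ≈ 68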